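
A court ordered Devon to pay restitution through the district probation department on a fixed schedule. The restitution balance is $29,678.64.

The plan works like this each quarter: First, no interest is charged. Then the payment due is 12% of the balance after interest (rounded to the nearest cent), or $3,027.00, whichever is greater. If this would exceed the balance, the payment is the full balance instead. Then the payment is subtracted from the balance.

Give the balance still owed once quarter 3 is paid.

$19,956.14

Quarter 1: $29,678.64 − $3,561.44 → $26,117.20
Quarter 2: $26,117.20 − $3,134.06 → $22,983.14
Quarter 3: $22,983.14 − $3,027.00 → $19,956.14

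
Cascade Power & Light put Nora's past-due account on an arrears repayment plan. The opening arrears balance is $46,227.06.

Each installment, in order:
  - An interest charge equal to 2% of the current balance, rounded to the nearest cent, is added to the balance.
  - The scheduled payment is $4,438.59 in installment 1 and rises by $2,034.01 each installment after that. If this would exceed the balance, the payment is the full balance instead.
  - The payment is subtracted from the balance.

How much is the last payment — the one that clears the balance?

$7,332.60

# | Opening | Interest | Payment | End bal
1 | $46,227.06 | $924.54 | $4,438.59 | $42,713.01
2 | $42,713.01 | $854.26 | $6,472.60 | $37,094.67
3 | $37,094.67 | $741.89 | $8,506.61 | $29,329.95
4 | $29,329.95 | $586.60 | $10,540.62 | $19,375.93
5 | $19,375.93 | $387.52 | $12,574.63 | $7,188.82
6 | $7,188.82 | $143.78 | $7,332.60 | $0.00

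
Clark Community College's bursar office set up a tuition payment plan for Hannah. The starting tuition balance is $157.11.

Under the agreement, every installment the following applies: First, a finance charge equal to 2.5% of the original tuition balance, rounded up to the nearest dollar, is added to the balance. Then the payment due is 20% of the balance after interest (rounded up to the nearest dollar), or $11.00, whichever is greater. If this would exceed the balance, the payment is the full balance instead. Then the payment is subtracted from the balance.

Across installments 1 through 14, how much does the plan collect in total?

$213.11

# | Opening | Interest | Payment | End bal
1 | $157.11 | $4.00 | $33.00 | $128.11
2 | $128.11 | $4.00 | $27.00 | $105.11
3 | $105.11 | $4.00 | $22.00 | $87.11
4 | $87.11 | $4.00 | $19.00 | $72.11
5 | $72.11 | $4.00 | $16.00 | $60.11
6 | $60.11 | $4.00 | $13.00 | $51.11
7 | $51.11 | $4.00 | $12.00 | $43.11
8 | $43.11 | $4.00 | $11.00 | $36.11
9 | $36.11 | $4.00 | $11.00 | $29.11
10 | $29.11 | $4.00 | $11.00 | $22.11
11 | $22.11 | $4.00 | $11.00 | $15.11
12 | $15.11 | $4.00 | $11.00 | $8.11
13 | $8.11 | $4.00 | $11.00 | $1.11
14 | $1.11 | $4.00 | $5.11 | $0.00
Total paid: $213.11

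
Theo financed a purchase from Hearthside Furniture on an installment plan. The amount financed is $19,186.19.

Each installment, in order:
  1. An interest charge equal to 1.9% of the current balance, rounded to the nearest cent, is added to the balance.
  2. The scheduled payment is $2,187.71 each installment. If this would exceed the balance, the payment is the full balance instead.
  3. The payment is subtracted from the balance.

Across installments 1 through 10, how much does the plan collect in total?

$21,191.10

# | Opening | Interest | Payment | End bal
1 | $19,186.19 | $364.54 | $2,187.71 | $17,363.02
2 | $17,363.02 | $329.90 | $2,187.71 | $15,505.21
3 | $15,505.21 | $294.60 | $2,187.71 | $13,612.10
4 | $13,612.10 | $258.63 | $2,187.71 | $11,683.02
5 | $11,683.02 | $221.98 | $2,187.71 | $9,717.29
6 | $9,717.29 | $184.63 | $2,187.71 | $7,714.21
7 | $7,714.21 | $146.57 | $2,187.71 | $5,673.07
8 | $5,673.07 | $107.79 | $2,187.71 | $3,593.15
9 | $3,593.15 | $68.27 | $2,187.71 | $1,473.71
10 | $1,473.71 | $28.00 | $1,501.71 | $0.00
Total paid: $21,191.10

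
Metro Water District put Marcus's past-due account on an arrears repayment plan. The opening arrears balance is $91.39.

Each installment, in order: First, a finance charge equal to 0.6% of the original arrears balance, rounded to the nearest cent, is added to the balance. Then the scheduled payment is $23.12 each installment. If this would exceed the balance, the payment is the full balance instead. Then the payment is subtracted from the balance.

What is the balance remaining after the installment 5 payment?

$0.00

Installment 1: $91.39 +$0.55 interest = $91.94; pay $23.12 → $68.82
Installment 2: $68.82 +$0.55 interest = $69.37; pay $23.12 → $46.25
Installment 3: $46.25 +$0.55 interest = $46.80; pay $23.12 → $23.68
Installment 4: $23.68 +$0.55 interest = $24.23; pay $23.12 → $1.11
Installment 5: $1.11 +$0.55 interest = $1.66; pay $1.66 → $0.00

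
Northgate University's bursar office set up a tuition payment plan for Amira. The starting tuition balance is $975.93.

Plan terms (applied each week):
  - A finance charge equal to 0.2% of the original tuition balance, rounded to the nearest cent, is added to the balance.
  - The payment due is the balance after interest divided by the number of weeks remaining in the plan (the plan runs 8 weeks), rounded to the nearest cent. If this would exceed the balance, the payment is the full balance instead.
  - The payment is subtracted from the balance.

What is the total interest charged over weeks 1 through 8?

$15.60

Week 1: $975.93 +$1.95 interest = $977.88; pay $122.24 → $855.64
Week 2: $855.64 +$1.95 interest = $857.59; pay $122.51 → $735.08
Week 3: $735.08 +$1.95 interest = $737.03; pay $122.84 → $614.19
Week 4: $614.19 +$1.95 interest = $616.14; pay $123.23 → $492.91
Week 5: $492.91 +$1.95 interest = $494.86; pay $123.72 → $371.14
Week 6: $371.14 +$1.95 interest = $373.09; pay $124.36 → $248.73
Week 7: $248.73 +$1.95 interest = $250.68; pay $125.34 → $125.34
Week 8: $125.34 +$1.95 interest = $127.29; pay $127.29 → $0.00
Total interest: $1.95 + $1.95 + $1.95 + $1.95 + $1.95 + $1.95 + $1.95 + $1.95 = $15.60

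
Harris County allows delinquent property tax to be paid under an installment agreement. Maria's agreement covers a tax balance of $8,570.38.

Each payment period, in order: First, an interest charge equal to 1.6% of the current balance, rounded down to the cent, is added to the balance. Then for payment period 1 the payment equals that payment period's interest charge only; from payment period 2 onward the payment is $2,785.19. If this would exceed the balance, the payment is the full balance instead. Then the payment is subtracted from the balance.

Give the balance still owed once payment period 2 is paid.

Payment period 1: $8,570.38 +$137.12 interest = $8,707.50; pay $137.12 → $8,570.38
Payment period 2: $8,570.38 +$137.12 interest = $8,707.50; pay $2,785.19 → $5,922.31

$5,922.31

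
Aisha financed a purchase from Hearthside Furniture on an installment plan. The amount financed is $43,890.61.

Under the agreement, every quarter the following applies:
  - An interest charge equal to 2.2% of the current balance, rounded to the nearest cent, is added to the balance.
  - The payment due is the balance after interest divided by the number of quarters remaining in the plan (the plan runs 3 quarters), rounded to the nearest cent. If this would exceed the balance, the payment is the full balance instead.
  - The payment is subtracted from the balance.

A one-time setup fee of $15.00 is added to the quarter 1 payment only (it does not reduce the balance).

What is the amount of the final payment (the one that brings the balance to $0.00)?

Quarter 1: $43,890.61 +$965.59 interest = $44,856.20; pay $14,952.07 (+ $15.00 fee) → $29,904.13
Quarter 2: $29,904.13 +$657.89 interest = $30,562.02; pay $15,281.01 → $15,281.01
Quarter 3: $15,281.01 +$336.18 interest = $15,617.19; pay $15,617.19 → $0.00

$15,617.19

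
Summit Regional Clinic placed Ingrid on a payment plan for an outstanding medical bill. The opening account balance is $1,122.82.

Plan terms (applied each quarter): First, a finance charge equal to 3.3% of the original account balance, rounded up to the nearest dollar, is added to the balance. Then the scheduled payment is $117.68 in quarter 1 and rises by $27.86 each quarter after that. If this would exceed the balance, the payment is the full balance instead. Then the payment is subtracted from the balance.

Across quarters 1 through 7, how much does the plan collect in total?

$1,388.82

# | Opening | Interest | Payment | End bal
1 | $1,122.82 | $38.00 | $117.68 | $1,043.14
2 | $1,043.14 | $38.00 | $145.54 | $935.60
3 | $935.60 | $38.00 | $173.40 | $800.20
4 | $800.20 | $38.00 | $201.26 | $636.94
5 | $636.94 | $38.00 | $229.12 | $445.82
6 | $445.82 | $38.00 | $256.98 | $226.84
7 | $226.84 | $38.00 | $264.84 | $0.00
Total paid: $1,388.82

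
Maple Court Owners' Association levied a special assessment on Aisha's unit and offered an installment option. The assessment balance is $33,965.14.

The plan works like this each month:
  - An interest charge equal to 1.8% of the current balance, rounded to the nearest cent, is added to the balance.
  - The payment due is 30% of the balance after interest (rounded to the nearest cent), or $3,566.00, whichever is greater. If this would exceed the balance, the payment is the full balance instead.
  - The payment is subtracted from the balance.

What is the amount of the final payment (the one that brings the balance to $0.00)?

$1,914.02

Month 1: $33,965.14 +$611.37 interest = $34,576.51; pay $10,372.95 → $24,203.56
Month 2: $24,203.56 +$435.66 interest = $24,639.22; pay $7,391.77 → $17,247.45
Month 3: $17,247.45 +$310.45 interest = $17,557.90; pay $5,267.37 → $12,290.53
Month 4: $12,290.53 +$221.23 interest = $12,511.76; pay $3,753.53 → $8,758.23
Month 5: $8,758.23 +$157.65 interest = $8,915.88; pay $3,566.00 → $5,349.88
Month 6: $5,349.88 +$96.30 interest = $5,446.18; pay $3,566.00 → $1,880.18
Month 7: $1,880.18 +$33.84 interest = $1,914.02; pay $1,914.02 → $0.00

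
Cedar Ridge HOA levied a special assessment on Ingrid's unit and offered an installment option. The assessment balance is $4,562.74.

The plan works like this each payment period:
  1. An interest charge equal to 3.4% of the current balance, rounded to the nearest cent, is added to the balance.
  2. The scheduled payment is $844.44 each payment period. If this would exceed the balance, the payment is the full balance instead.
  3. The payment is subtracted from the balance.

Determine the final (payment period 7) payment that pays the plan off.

$61.02

Payment period 1: opening $4,562.74; interest $155.13 → $4,717.87; payment $844.44; balance $3,873.43
Payment period 2: opening $3,873.43; interest $131.70 → $4,005.13; payment $844.44; balance $3,160.69
Payment period 3: opening $3,160.69; interest $107.46 → $3,268.15; payment $844.44; balance $2,423.71
Payment period 4: opening $2,423.71; interest $82.41 → $2,506.12; payment $844.44; balance $1,661.68
Payment period 5: opening $1,661.68; interest $56.50 → $1,718.18; payment $844.44; balance $873.74
Payment period 6: opening $873.74; interest $29.71 → $903.45; payment $844.44; balance $59.01
Payment period 7: opening $59.01; interest $2.01 → $61.02; payment $61.02; balance $0.00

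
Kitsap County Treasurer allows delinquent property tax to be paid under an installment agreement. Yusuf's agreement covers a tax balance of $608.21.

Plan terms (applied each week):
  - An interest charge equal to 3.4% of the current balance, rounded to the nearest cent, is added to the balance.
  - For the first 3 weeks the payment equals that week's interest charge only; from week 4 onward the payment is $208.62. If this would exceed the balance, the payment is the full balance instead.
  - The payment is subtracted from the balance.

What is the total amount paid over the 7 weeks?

Week 1: $608.21 +$20.68 interest = $628.89; pay $20.68 → $608.21
Week 2: $608.21 +$20.68 interest = $628.89; pay $20.68 → $608.21
Week 3: $608.21 +$20.68 interest = $628.89; pay $20.68 → $608.21
Week 4: $608.21 +$20.68 interest = $628.89; pay $208.62 → $420.27
Week 5: $420.27 +$14.29 interest = $434.56; pay $208.62 → $225.94
Week 6: $225.94 +$7.68 interest = $233.62; pay $208.62 → $25.00
Week 7: $25.00 +$0.85 interest = $25.85; pay $25.85 → $0.00
Total paid: $713.75

$713.75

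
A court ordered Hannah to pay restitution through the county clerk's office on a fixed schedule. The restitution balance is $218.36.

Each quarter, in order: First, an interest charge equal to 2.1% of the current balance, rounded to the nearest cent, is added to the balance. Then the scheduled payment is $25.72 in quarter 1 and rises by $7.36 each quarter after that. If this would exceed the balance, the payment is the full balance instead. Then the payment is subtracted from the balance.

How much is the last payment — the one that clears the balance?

$33.68

Quarter 1: $218.36 +$4.59 interest = $222.95; pay $25.72 → $197.23
Quarter 2: $197.23 +$4.14 interest = $201.37; pay $33.08 → $168.29
Quarter 3: $168.29 +$3.53 interest = $171.82; pay $40.44 → $131.38
Quarter 4: $131.38 +$2.76 interest = $134.14; pay $47.80 → $86.34
Quarter 5: $86.34 +$1.81 interest = $88.15; pay $55.16 → $32.99
Quarter 6: $32.99 +$0.69 interest = $33.68; pay $33.68 → $0.00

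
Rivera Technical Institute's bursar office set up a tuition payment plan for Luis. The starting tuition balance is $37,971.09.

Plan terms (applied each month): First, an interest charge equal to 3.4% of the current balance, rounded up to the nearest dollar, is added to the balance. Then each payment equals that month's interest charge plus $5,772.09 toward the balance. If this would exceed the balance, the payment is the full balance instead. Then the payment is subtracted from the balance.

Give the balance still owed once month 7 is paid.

# | Opening | Interest | Payment | End bal
1 | $37,971.09 | $1,292.00 | $7,064.09 | $32,199.00
2 | $32,199.00 | $1,095.00 | $6,867.09 | $26,426.91
3 | $26,426.91 | $899.00 | $6,671.09 | $20,654.82
4 | $20,654.82 | $703.00 | $6,475.09 | $14,882.73
5 | $14,882.73 | $507.00 | $6,279.09 | $9,110.64
6 | $9,110.64 | $310.00 | $6,082.09 | $3,338.55
7 | $3,338.55 | $114.00 | $3,452.55 | $0.00

$0.00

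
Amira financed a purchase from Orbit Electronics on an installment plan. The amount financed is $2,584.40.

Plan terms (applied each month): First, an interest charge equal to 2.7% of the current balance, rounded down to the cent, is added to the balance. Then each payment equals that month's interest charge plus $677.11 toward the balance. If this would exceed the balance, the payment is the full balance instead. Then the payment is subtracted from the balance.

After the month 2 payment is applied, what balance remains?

$1,230.18

# | Opening | Interest | Payment | End bal
1 | $2,584.40 | $69.77 | $746.88 | $1,907.29
2 | $1,907.29 | $51.49 | $728.60 | $1,230.18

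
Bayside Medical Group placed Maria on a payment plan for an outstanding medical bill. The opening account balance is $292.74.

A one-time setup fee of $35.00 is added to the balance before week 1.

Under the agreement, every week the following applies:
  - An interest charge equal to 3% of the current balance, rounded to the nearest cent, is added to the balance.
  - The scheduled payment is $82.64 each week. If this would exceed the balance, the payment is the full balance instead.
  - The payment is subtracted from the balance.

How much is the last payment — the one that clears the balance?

$23.83

Week 1: opening $327.74; interest $9.83 → $337.57; payment $82.64; balance $254.93
Week 2: opening $254.93; interest $7.65 → $262.58; payment $82.64; balance $179.94
Week 3: opening $179.94; interest $5.40 → $185.34; payment $82.64; balance $102.70
Week 4: opening $102.70; interest $3.08 → $105.78; payment $82.64; balance $23.14
Week 5: opening $23.14; interest $0.69 → $23.83; payment $23.83; balance $0.00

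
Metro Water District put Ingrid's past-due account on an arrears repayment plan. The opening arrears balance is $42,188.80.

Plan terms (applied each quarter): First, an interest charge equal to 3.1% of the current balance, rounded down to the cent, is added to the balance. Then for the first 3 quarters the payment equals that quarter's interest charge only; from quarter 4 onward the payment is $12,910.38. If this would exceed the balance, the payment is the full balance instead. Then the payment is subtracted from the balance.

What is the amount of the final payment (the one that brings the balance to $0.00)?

$6,486.04

# | Opening | Interest | Payment | End bal
1 | $42,188.80 | $1,307.85 | $1,307.85 | $42,188.80
2 | $42,188.80 | $1,307.85 | $1,307.85 | $42,188.80
3 | $42,188.80 | $1,307.85 | $1,307.85 | $42,188.80
4 | $42,188.80 | $1,307.85 | $12,910.38 | $30,586.27
5 | $30,586.27 | $948.17 | $12,910.38 | $18,624.06
6 | $18,624.06 | $577.34 | $12,910.38 | $6,291.02
7 | $6,291.02 | $195.02 | $6,486.04 | $0.00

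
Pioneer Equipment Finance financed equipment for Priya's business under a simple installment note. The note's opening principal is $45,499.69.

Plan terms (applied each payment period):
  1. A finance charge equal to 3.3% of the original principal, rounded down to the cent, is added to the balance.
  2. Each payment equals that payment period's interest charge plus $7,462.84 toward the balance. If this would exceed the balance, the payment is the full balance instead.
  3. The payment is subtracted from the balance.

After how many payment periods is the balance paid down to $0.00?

7

Payment period 1: $45,499.69 +$1,501.48 interest = $47,001.17; pay $8,964.32 → $38,036.85
Payment period 2: $38,036.85 +$1,501.48 interest = $39,538.33; pay $8,964.32 → $30,574.01
Payment period 3: $30,574.01 +$1,501.48 interest = $32,075.49; pay $8,964.32 → $23,111.17
Payment period 4: $23,111.17 +$1,501.48 interest = $24,612.65; pay $8,964.32 → $15,648.33
Payment period 5: $15,648.33 +$1,501.48 interest = $17,149.81; pay $8,964.32 → $8,185.49
Payment period 6: $8,185.49 +$1,501.48 interest = $9,686.97; pay $8,964.32 → $722.65
Payment period 7: $722.65 +$1,501.48 interest = $2,224.13; pay $2,224.13 → $0.00
Balance reaches $0.00 in payment period 7.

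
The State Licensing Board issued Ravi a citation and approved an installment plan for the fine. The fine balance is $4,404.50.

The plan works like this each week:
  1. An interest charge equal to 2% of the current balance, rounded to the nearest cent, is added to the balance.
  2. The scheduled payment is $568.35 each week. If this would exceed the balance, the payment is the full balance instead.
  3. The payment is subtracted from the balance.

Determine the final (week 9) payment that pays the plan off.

Week 1: $4,404.50 +$88.09 interest = $4,492.59; pay $568.35 → $3,924.24
Week 2: $3,924.24 +$78.48 interest = $4,002.72; pay $568.35 → $3,434.37
Week 3: $3,434.37 +$68.69 interest = $3,503.06; pay $568.35 → $2,934.71
Week 4: $2,934.71 +$58.69 interest = $2,993.40; pay $568.35 → $2,425.05
Week 5: $2,425.05 +$48.50 interest = $2,473.55; pay $568.35 → $1,905.20
Week 6: $1,905.20 +$38.10 interest = $1,943.30; pay $568.35 → $1,374.95
Week 7: $1,374.95 +$27.50 interest = $1,402.45; pay $568.35 → $834.10
Week 8: $834.10 +$16.68 interest = $850.78; pay $568.35 → $282.43
Week 9: $282.43 +$5.65 interest = $288.08; pay $288.08 → $0.00

$288.08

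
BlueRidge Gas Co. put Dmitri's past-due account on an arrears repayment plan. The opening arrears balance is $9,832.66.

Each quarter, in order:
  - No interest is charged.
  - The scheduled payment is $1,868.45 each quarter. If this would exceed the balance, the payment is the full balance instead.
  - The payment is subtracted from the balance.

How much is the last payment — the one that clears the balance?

$490.41

Quarter 1: $9,832.66 − $1,868.45 → $7,964.21
Quarter 2: $7,964.21 − $1,868.45 → $6,095.76
Quarter 3: $6,095.76 − $1,868.45 → $4,227.31
Quarter 4: $4,227.31 − $1,868.45 → $2,358.86
Quarter 5: $2,358.86 − $1,868.45 → $490.41
Quarter 6: $490.41 − $490.41 → $0.00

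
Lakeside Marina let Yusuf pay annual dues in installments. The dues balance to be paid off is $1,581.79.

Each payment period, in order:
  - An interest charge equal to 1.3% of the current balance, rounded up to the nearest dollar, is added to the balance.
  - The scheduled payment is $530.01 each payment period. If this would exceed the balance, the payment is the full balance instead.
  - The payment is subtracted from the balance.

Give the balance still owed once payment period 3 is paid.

$34.76

Payment period 1: $1,581.79 +$21.00 interest = $1,602.79; pay $530.01 → $1,072.78
Payment period 2: $1,072.78 +$14.00 interest = $1,086.78; pay $530.01 → $556.77
Payment period 3: $556.77 +$8.00 interest = $564.77; pay $530.01 → $34.76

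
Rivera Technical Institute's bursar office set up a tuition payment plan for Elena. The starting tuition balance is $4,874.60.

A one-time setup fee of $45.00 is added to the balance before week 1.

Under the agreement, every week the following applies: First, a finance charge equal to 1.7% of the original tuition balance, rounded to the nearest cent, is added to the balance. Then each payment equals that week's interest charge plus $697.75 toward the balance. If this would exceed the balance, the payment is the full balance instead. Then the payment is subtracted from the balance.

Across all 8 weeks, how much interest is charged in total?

$662.96

Week 1: $4,919.60 +$82.87 interest = $5,002.47; pay $780.62 → $4,221.85
Week 2: $4,221.85 +$82.87 interest = $4,304.72; pay $780.62 → $3,524.10
Week 3: $3,524.10 +$82.87 interest = $3,606.97; pay $780.62 → $2,826.35
Week 4: $2,826.35 +$82.87 interest = $2,909.22; pay $780.62 → $2,128.60
Week 5: $2,128.60 +$82.87 interest = $2,211.47; pay $780.62 → $1,430.85
Week 6: $1,430.85 +$82.87 interest = $1,513.72; pay $780.62 → $733.10
Week 7: $733.10 +$82.87 interest = $815.97; pay $780.62 → $35.35
Week 8: $35.35 +$82.87 interest = $118.22; pay $118.22 → $0.00
Total interest: $82.87 + $82.87 + $82.87 + $82.87 + $82.87 + $82.87 + $82.87 + $82.87 = $662.96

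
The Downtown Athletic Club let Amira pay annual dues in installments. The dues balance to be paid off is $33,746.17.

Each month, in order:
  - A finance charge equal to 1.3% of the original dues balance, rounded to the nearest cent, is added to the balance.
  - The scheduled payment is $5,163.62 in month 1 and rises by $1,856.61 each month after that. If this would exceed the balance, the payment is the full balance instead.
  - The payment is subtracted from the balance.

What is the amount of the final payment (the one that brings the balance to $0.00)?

Month 1: $33,746.17 +$438.70 interest = $34,184.87; pay $5,163.62 → $29,021.25
Month 2: $29,021.25 +$438.70 interest = $29,459.95; pay $7,020.23 → $22,439.72
Month 3: $22,439.72 +$438.70 interest = $22,878.42; pay $8,876.84 → $14,001.58
Month 4: $14,001.58 +$438.70 interest = $14,440.28; pay $10,733.45 → $3,706.83
Month 5: $3,706.83 +$438.70 interest = $4,145.53; pay $4,145.53 → $0.00

$4,145.53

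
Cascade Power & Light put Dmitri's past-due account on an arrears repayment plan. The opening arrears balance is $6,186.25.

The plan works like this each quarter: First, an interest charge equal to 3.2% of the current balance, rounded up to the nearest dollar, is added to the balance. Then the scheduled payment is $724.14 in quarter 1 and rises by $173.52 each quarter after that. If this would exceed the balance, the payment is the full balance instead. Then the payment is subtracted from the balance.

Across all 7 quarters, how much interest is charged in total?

$816.00

Quarter 1: opening $6,186.25; interest $198.00 → $6,384.25; payment $724.14; balance $5,660.11
Quarter 2: opening $5,660.11; interest $182.00 → $5,842.11; payment $897.66; balance $4,944.45
Quarter 3: opening $4,944.45; interest $159.00 → $5,103.45; payment $1,071.18; balance $4,032.27
Quarter 4: opening $4,032.27; interest $130.00 → $4,162.27; payment $1,244.70; balance $2,917.57
Quarter 5: opening $2,917.57; interest $94.00 → $3,011.57; payment $1,418.22; balance $1,593.35
Quarter 6: opening $1,593.35; interest $51.00 → $1,644.35; payment $1,591.74; balance $52.61
Quarter 7: opening $52.61; interest $2.00 → $54.61; payment $54.61; balance $0.00
Total interest: $198.00 + $182.00 + $159.00 + $130.00 + $94.00 + $51.00 + $2.00 = $816.00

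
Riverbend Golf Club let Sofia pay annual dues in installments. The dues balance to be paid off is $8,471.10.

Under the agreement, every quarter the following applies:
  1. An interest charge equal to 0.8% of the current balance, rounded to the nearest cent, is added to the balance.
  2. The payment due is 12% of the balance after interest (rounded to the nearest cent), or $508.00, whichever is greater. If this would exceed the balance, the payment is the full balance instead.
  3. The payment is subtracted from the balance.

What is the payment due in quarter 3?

Quarter 1: $8,471.10 +$67.77 interest = $8,538.87; pay $1,024.66 → $7,514.21
Quarter 2: $7,514.21 +$60.11 interest = $7,574.32; pay $908.92 → $6,665.40
Quarter 3: $6,665.40 +$53.32 interest = $6,718.72; pay $806.25 → $5,912.47

$806.25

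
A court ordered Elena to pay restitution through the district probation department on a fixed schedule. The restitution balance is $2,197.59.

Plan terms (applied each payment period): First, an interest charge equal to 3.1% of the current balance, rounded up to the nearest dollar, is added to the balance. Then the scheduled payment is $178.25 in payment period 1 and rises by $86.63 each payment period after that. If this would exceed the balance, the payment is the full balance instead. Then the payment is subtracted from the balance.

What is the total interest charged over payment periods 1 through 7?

$309.00

Payment period 1: $2,197.59 +$69.00 interest = $2,266.59; pay $178.25 → $2,088.34
Payment period 2: $2,088.34 +$65.00 interest = $2,153.34; pay $264.88 → $1,888.46
Payment period 3: $1,888.46 +$59.00 interest = $1,947.46; pay $351.51 → $1,595.95
Payment period 4: $1,595.95 +$50.00 interest = $1,645.95; pay $438.14 → $1,207.81
Payment period 5: $1,207.81 +$38.00 interest = $1,245.81; pay $524.77 → $721.04
Payment period 6: $721.04 +$23.00 interest = $744.04; pay $611.40 → $132.64
Payment period 7: $132.64 +$5.00 interest = $137.64; pay $137.64 → $0.00
Total interest: $69.00 + $65.00 + $59.00 + $50.00 + $38.00 + $23.00 + $5.00 = $309.00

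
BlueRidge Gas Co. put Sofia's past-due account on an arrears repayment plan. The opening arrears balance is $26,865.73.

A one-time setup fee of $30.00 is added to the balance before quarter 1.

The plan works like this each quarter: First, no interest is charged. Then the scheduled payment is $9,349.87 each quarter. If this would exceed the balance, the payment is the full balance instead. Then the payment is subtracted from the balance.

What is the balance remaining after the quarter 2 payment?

$8,195.99

Quarter 1: opening $26,895.73; payment $9,349.87; balance $17,545.86
Quarter 2: opening $17,545.86; payment $9,349.87; balance $8,195.99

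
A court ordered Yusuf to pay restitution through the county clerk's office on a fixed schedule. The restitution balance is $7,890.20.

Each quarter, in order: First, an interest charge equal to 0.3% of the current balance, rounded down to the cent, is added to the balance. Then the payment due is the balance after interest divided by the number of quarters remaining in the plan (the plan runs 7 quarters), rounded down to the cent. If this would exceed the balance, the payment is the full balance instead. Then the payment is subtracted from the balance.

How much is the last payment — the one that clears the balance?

$1,151.05

Quarter 1: $7,890.20 +$23.67 interest = $7,913.87; pay $1,130.55 → $6,783.32
Quarter 2: $6,783.32 +$20.34 interest = $6,803.66; pay $1,133.94 → $5,669.72
Quarter 3: $5,669.72 +$17.00 interest = $5,686.72; pay $1,137.34 → $4,549.38
Quarter 4: $4,549.38 +$13.64 interest = $4,563.02; pay $1,140.75 → $3,422.27
Quarter 5: $3,422.27 +$10.26 interest = $3,432.53; pay $1,144.17 → $2,288.36
Quarter 6: $2,288.36 +$6.86 interest = $2,295.22; pay $1,147.61 → $1,147.61
Quarter 7: $1,147.61 +$3.44 interest = $1,151.05; pay $1,151.05 → $0.00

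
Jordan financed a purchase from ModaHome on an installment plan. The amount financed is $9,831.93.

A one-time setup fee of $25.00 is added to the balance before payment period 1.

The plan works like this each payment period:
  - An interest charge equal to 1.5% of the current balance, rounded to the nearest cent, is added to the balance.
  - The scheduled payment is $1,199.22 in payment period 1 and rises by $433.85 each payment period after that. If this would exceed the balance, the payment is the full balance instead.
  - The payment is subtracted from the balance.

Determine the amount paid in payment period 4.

Payment period 1: $9,856.93 +$147.85 interest = $10,004.78; pay $1,199.22 → $8,805.56
Payment period 2: $8,805.56 +$132.08 interest = $8,937.64; pay $1,633.07 → $7,304.57
Payment period 3: $7,304.57 +$109.57 interest = $7,414.14; pay $2,066.92 → $5,347.22
Payment period 4: $5,347.22 +$80.21 interest = $5,427.43; pay $2,500.77 → $2,926.66

$2,500.77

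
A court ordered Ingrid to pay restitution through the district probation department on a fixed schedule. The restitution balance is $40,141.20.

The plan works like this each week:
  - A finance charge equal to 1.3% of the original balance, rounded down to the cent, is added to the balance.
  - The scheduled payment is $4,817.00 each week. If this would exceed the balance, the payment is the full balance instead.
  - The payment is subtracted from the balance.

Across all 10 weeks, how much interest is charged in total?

$5,218.30

Week 1: $40,141.20 +$521.83 interest = $40,663.03; pay $4,817.00 → $35,846.03
Week 2: $35,846.03 +$521.83 interest = $36,367.86; pay $4,817.00 → $31,550.86
Week 3: $31,550.86 +$521.83 interest = $32,072.69; pay $4,817.00 → $27,255.69
Week 4: $27,255.69 +$521.83 interest = $27,777.52; pay $4,817.00 → $22,960.52
Week 5: $22,960.52 +$521.83 interest = $23,482.35; pay $4,817.00 → $18,665.35
Week 6: $18,665.35 +$521.83 interest = $19,187.18; pay $4,817.00 → $14,370.18
Week 7: $14,370.18 +$521.83 interest = $14,892.01; pay $4,817.00 → $10,075.01
Week 8: $10,075.01 +$521.83 interest = $10,596.84; pay $4,817.00 → $5,779.84
Week 9: $5,779.84 +$521.83 interest = $6,301.67; pay $4,817.00 → $1,484.67
Week 10: $1,484.67 +$521.83 interest = $2,006.50; pay $2,006.50 → $0.00
Total interest: $521.83 + $521.83 + $521.83 + $521.83 + $521.83 + $521.83 + $521.83 + $521.83 + $521.83 + $521.83 = $5,218.30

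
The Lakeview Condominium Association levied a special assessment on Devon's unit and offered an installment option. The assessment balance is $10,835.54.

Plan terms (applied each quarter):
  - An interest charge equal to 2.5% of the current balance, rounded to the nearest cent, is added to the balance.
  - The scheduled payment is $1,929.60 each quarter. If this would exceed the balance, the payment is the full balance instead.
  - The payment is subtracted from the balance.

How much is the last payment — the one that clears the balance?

# | Opening | Interest | Payment | End bal
1 | $10,835.54 | $270.89 | $1,929.60 | $9,176.83
2 | $9,176.83 | $229.42 | $1,929.60 | $7,476.65
3 | $7,476.65 | $186.92 | $1,929.60 | $5,733.97
4 | $5,733.97 | $143.35 | $1,929.60 | $3,947.72
5 | $3,947.72 | $98.69 | $1,929.60 | $2,116.81
6 | $2,116.81 | $52.92 | $1,929.60 | $240.13
7 | $240.13 | $6.00 | $246.13 | $0.00

$246.13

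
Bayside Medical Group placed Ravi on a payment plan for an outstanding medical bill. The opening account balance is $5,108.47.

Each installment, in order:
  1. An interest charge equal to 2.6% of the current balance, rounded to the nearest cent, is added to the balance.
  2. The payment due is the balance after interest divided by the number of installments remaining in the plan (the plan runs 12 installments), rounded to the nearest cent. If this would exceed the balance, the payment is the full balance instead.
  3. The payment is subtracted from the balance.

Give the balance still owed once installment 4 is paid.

Installment 1: $5,108.47 +$132.82 interest = $5,241.29; pay $436.77 → $4,804.52
Installment 2: $4,804.52 +$124.92 interest = $4,929.44; pay $448.13 → $4,481.31
Installment 3: $4,481.31 +$116.51 interest = $4,597.82; pay $459.78 → $4,138.04
Installment 4: $4,138.04 +$107.59 interest = $4,245.63; pay $471.74 → $3,773.89

$3,773.89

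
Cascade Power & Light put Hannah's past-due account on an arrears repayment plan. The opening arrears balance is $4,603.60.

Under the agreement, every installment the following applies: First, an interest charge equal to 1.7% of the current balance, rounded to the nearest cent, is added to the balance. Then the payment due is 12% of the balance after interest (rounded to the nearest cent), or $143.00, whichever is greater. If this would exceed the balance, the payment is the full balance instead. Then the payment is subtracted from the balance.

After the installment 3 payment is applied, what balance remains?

$3,299.96

Installment 1: $4,603.60 +$78.26 interest = $4,681.86; pay $561.82 → $4,120.04
Installment 2: $4,120.04 +$70.04 interest = $4,190.08; pay $502.81 → $3,687.27
Installment 3: $3,687.27 +$62.68 interest = $3,749.95; pay $449.99 → $3,299.96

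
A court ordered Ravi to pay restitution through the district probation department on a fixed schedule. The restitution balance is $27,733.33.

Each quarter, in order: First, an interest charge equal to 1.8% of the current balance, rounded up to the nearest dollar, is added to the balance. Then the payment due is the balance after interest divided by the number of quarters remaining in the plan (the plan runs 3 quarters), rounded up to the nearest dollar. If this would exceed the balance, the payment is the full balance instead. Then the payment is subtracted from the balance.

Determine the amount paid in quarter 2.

$9,581.00

Quarter 1: opening $27,733.33; interest $500.00 → $28,233.33; payment $9,412.00; balance $18,821.33
Quarter 2: opening $18,821.33; interest $339.00 → $19,160.33; payment $9,581.00; balance $9,579.33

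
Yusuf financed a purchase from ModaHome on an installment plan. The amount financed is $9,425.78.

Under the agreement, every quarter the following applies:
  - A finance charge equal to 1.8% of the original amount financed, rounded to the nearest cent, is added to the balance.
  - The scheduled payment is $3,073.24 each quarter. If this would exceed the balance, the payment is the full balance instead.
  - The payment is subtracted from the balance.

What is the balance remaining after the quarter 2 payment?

Quarter 1: opening $9,425.78; interest $169.66 → $9,595.44; payment $3,073.24; balance $6,522.20
Quarter 2: opening $6,522.20; interest $169.66 → $6,691.86; payment $3,073.24; balance $3,618.62

$3,618.62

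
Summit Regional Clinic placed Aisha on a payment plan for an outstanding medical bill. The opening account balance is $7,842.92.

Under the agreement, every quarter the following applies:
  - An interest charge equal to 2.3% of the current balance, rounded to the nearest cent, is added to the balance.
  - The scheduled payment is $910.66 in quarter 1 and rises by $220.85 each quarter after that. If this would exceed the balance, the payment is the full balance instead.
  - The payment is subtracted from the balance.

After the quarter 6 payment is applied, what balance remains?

# | Opening | Interest | Payment | End bal
1 | $7,842.92 | $180.39 | $910.66 | $7,112.65
2 | $7,112.65 | $163.59 | $1,131.51 | $6,144.73
3 | $6,144.73 | $141.33 | $1,352.36 | $4,933.70
4 | $4,933.70 | $113.48 | $1,573.21 | $3,473.97
5 | $3,473.97 | $79.90 | $1,794.06 | $1,759.81
6 | $1,759.81 | $40.48 | $1,800.29 | $0.00

$0.00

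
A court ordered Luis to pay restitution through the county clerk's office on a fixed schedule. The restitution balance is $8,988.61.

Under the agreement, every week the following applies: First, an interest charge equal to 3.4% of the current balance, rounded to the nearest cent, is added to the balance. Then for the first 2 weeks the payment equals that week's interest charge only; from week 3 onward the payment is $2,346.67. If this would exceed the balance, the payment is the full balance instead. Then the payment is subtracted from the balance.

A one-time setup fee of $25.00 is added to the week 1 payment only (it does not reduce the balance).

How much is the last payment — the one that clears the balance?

Week 1: $8,988.61 +$305.61 interest = $9,294.22; pay $305.61 (+ $25.00 fee) → $8,988.61
Week 2: $8,988.61 +$305.61 interest = $9,294.22; pay $305.61 → $8,988.61
Week 3: $8,988.61 +$305.61 interest = $9,294.22; pay $2,346.67 → $6,947.55
Week 4: $6,947.55 +$236.22 interest = $7,183.77; pay $2,346.67 → $4,837.10
Week 5: $4,837.10 +$164.46 interest = $5,001.56; pay $2,346.67 → $2,654.89
Week 6: $2,654.89 +$90.27 interest = $2,745.16; pay $2,346.67 → $398.49
Week 7: $398.49 +$13.55 interest = $412.04; pay $412.04 → $0.00

$412.04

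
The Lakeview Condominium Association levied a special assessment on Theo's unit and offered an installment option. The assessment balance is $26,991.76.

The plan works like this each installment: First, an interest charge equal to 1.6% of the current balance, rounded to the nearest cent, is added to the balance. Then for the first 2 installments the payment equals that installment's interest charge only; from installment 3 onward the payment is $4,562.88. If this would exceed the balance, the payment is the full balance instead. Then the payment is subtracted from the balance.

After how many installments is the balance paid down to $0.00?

Installment 1: $26,991.76 +$431.87 interest = $27,423.63; pay $431.87 → $26,991.76
Installment 2: $26,991.76 +$431.87 interest = $27,423.63; pay $431.87 → $26,991.76
Installment 3: $26,991.76 +$431.87 interest = $27,423.63; pay $4,562.88 → $22,860.75
Installment 4: $22,860.75 +$365.77 interest = $23,226.52; pay $4,562.88 → $18,663.64
Installment 5: $18,663.64 +$298.62 interest = $18,962.26; pay $4,562.88 → $14,399.38
Installment 6: $14,399.38 +$230.39 interest = $14,629.77; pay $4,562.88 → $10,066.89
Installment 7: $10,066.89 +$161.07 interest = $10,227.96; pay $4,562.88 → $5,665.08
Installment 8: $5,665.08 +$90.64 interest = $5,755.72; pay $4,562.88 → $1,192.84
Installment 9: $1,192.84 +$19.09 interest = $1,211.93; pay $1,211.93 → $0.00
Balance reaches $0.00 in installment 9.

9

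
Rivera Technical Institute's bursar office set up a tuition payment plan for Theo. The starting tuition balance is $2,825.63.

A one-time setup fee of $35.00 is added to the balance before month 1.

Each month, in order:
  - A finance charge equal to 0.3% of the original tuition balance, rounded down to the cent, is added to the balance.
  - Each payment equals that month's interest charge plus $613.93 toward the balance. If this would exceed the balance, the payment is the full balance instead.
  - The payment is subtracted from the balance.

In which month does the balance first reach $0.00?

5

Month 1: $2,860.63 +$8.47 interest = $2,869.10; pay $622.40 → $2,246.70
Month 2: $2,246.70 +$8.47 interest = $2,255.17; pay $622.40 → $1,632.77
Month 3: $1,632.77 +$8.47 interest = $1,641.24; pay $622.40 → $1,018.84
Month 4: $1,018.84 +$8.47 interest = $1,027.31; pay $622.40 → $404.91
Month 5: $404.91 +$8.47 interest = $413.38; pay $413.38 → $0.00
Balance reaches $0.00 in month 5.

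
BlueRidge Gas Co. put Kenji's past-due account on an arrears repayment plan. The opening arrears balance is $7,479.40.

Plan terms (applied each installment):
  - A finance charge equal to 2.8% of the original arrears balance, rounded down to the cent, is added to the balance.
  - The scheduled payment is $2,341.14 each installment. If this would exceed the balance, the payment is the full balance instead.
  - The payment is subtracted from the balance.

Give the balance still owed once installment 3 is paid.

Installment 1: $7,479.40 +$209.42 interest = $7,688.82; pay $2,341.14 → $5,347.68
Installment 2: $5,347.68 +$209.42 interest = $5,557.10; pay $2,341.14 → $3,215.96
Installment 3: $3,215.96 +$209.42 interest = $3,425.38; pay $2,341.14 → $1,084.24

$1,084.24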